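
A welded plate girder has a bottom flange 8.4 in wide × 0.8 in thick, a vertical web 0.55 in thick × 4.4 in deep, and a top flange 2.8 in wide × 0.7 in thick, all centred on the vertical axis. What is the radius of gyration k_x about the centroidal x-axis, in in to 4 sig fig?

k_x ≈ 2.090 in

Treat the section as a set of non-overlapping primitives; coordinates are from the bounding-box lower-left.
Bottom plate: 8.4 × 0.8, A = 6.72 in², y = 0.4 in, Ī = 0.3584 in⁴.
Web plate: 0.55 × 4.4, A = 2.42 in², y = 3 in, Ī = 3.90427 in⁴.
Top plate: 2.8 × 0.7, A = 1.96 in², y = 5.55 in, Ī = 0.0800333 in⁴.
Centroid: ȳ = ΣA·y / ΣA = 1.87622 in.
Transfer each piece to the centroidal x-axis using Ī + A·d² with d = y − 1.87622:
  bottom plate: d = -1.47622 in → contributes +15.0027 in⁴
  web plate: d = 1.12378 in → contributes +6.96046 in⁴
  top plate: d = 3.67378 in → contributes +26.5335 in⁴
Total I = 48.4967 in⁴.
Radius of gyration: k = √(I/A) = √(48.4967 / 11.1) = 2.09023 in.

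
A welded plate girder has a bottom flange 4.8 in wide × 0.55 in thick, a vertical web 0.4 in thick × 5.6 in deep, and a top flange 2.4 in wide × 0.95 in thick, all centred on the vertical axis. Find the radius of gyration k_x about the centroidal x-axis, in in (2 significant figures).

Treat the section as a set of non-overlapping primitives; coordinates are from the bounding-box lower-left.
Bottom plate: 4.8 × 0.55, A = 2.64 in², y = 0.275 in, Ī = 0.06655 in⁴.
Web plate: 0.4 × 5.6, A = 2.24 in², y = 3.35 in, Ī = 5.854 in⁴.
Top plate: 2.4 × 0.95, A = 2.28 in², y = 6.625 in, Ī = 0.1715 in⁴.
Centroid: ȳ = ΣA·y / ΣA = 3.259 in.
Transfer each piece to the centroidal x-axis using Ī + A·d² with d = y − 3.259:
  bottom plate: d = -2.984 in → contributes +23.58 in⁴
  web plate: d = 0.09092 in → contributes +5.872 in⁴
  top plate: d = 3.366 in → contributes +26 in⁴
Total I = 55.45 in⁴.
Radius of gyration: k = √(I/A) = √(55.45 / 7.16) = 2.783 in.

k_x ≈ 2.8 in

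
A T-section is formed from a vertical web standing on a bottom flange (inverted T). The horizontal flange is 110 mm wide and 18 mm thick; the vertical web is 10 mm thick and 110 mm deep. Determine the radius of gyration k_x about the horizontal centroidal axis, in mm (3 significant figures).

Treat the section as a set of non-overlapping primitives; coordinates are from the bounding-box lower-left.
Flange: 110 × 18, A = 1 980 mm², y = 9 mm, Ī = 53 460 mm⁴.
Web: 10 × 110, A = 1 100 mm², y = 73 mm, Ī = 1 109 167 mm⁴.
Centroid: ȳ = ΣA·y / ΣA = 31.857 mm.
Transfer each piece to the horizontal centroidal axis using Ī + A·d² with d = y − 31.857:
  flange: d = -22.857 mm → contributes +1 087 909 mm⁴
  web: d = 41.143 mm → contributes +2 971 175 mm⁴
Total I = 4 059 084 mm⁴.
Radius of gyration: k = √(I/A) = √(4 059 084 / 3 080) = 36.303 mm.

k_x ≈ 36.3 mm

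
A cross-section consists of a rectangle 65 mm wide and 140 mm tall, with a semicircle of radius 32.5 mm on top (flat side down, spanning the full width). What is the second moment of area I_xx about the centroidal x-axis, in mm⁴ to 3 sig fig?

I_xx ≈ 2.48 × 10⁷ mm⁴

Split into non-overlapping primitives; take the origin at the lower-left of the bounding box.
Rectangular body: 65 × 140, A = 9 100 mm², y = 70 mm, Ī = 14 863 333 mm⁴.
Semicircular cap: semicircle r = 32.5, A = 1659.2 mm², y = 153.79 mm, Ī = 122 452 mm⁴.
Centroid: ȳ = ΣA·y / ΣA = 82.922 mm.
Transfer each piece to the centroidal x-axis using Ī + A·d² with d = y − 82.922:
  rectangular body: d = -12.922 mm → contributes +16 382 755 mm⁴
  semicircular cap: d = 70.872 mm → contributes +8 456 060 mm⁴
Total I = 24 838 815 mm⁴.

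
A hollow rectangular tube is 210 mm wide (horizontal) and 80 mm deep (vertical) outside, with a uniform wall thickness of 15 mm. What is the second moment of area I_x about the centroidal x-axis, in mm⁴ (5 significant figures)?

Break the section into simple shapes (no overlaps), measuring from the bottom-left corner of the bounding box.
Outer rectangle: 210 × 80, A = 16 800 mm², y = 40 mm, Ī = 8 960 000 mm⁴.
Inner void (subtracted): 180 × 50, A = 9 000 mm², y = 40 mm, Ī = 1 875 000 mm⁴.
By symmetry the centroid is at mid-height, ȳ = 40 mm.
All pieces are centred on the centroidal x-axis, so I = ΣĪ (holes subtracted) = 7 085 000 mm⁴.

I_x ≈ 7.0850 × 10⁶ mm⁴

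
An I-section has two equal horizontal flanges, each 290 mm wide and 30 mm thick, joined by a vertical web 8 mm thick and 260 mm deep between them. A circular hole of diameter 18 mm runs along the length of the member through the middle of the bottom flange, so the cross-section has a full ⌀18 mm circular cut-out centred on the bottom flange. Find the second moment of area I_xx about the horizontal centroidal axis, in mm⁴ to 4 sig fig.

I_xx ≈ 3.734 × 10⁸ mm⁴

Treat the section as a set of non-overlapping primitives; coordinates are from the bounding-box lower-left.
Bottom flange: 290 × 30, A = 8 700 mm², y = 15 mm, Ī = 652 500 mm⁴.
Web: 8 × 260, A = 2 080 mm², y = 160 mm, Ī = 11 717 333 mm⁴.
Top flange: 290 × 30, A = 8 700 mm², y = 305 mm, Ī = 652 500 mm⁴.
Hole (subtracted): ⌀18, A = 254.469 mm², y = 15 mm, Ī = 5 153 mm⁴.
Centroid: ȳ = ΣA·y / ΣA = 161.919 mm.
Transfer each piece to the horizontal centroidal axis using Ī + A·d² with d = y − 161.919:
  bottom flange: d = -146.919 mm → contributes +188 444 235 mm⁴
  web: d = -1.91922 mm → contributes +11 724 995 mm⁴
  top flange: d = 143.081 mm → contributes +178 759 856 mm⁴
  hole: d = -146.919 mm → contributes −5 497 932 mm⁴
Total I = 373 431 154 mm⁴.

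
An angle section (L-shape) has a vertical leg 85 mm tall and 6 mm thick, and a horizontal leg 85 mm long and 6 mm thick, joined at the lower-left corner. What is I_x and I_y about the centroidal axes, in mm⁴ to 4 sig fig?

Break the section into simple shapes (no overlaps), measuring from the bottom-left corner of the bounding box.
Vertical leg: 6 × 85, A = 510 mm², y = 42.5 mm, Ī = 307 063 mm⁴.
Horizontal leg (remainder): 79 × 6, A = 474 mm², y = 3 mm, Ī = 1 422 mm⁴.
Centroid: ȳ = ΣA·y / ΣA = 23.4726 mm.
Transfer each piece to the centroidal x-axis using Ī + A·d² with d = y − 23.4726:
  vertical leg: d = 19.0274 mm → contributes +491 705 mm⁴
  horizontal leg (remainder): d = -20.4726 mm → contributes +200 088 mm⁴
Total I = 691 792 mm⁴.
For the y-axis: x̄ = 23.4726 mm.
Repeating about the centroidal y-axis gives I_y = 691 792 mm⁴.

I_x ≈ 6.918 × 10⁵ mm⁴, I_y ≈ 6.918 × 10⁵ mm⁴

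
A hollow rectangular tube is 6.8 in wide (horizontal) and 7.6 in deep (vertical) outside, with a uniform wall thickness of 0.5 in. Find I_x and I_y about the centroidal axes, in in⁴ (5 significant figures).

Break the section into simple shapes (no overlaps), measuring from the bottom-left corner of the bounding box.
Outer rectangle: 6.8 × 7.6, A = 51.68 in², y = 3.8 in, Ī = 248.7531 in⁴.
Inner void (subtracted): 5.8 × 6.6, A = 38.28 in², y = 3.8 in, Ī = 138.9564 in⁴.
By symmetry the centroid is at mid-height, ȳ = 3.8 in.
All pieces are centred on the centroidal x-axis, so I = ΣĪ (holes subtracted) = 109.7967 in⁴.
Repeating about the centroidal y-axis gives I_y = 91.82867 in⁴.

I_x ≈ 109.80 in⁴, I_y ≈ 91.829 in⁴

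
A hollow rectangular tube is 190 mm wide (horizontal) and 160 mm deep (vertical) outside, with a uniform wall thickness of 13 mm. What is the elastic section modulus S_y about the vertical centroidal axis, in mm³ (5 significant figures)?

S_y ≈ 4.4419 × 10⁵ mm³

Treat the section as a set of non-overlapping primitives; coordinates are from the bounding-box lower-left.
Outer rectangle: 190 × 160, A = 30 400 mm², x = 95 mm, Ī = 91 453 333 mm⁴.
Inner void (subtracted): 164 × 134, A = 21 976 mm², x = 95 mm, Ī = 49 255 541 mm⁴.
By symmetry the centroid is at mid-width, x̄ = 95 mm.
All pieces are centred on the vertical centroidal axis, so I = ΣĪ (holes subtracted) = 42 197 792 mm⁴.
Extreme fibre distance c = 95 mm; S = I/c = 444187.3 mm³.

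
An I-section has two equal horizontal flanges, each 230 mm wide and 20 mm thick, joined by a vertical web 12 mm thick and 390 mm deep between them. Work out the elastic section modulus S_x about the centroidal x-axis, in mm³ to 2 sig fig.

S_x ≈ 2.1 × 10⁶ mm³

Treat the section as a set of non-overlapping primitives; coordinates are from the bounding-box lower-left.
Bottom flange: 230 × 20, A = 4 600 mm², y = 10 mm, Ī = 153 333 mm⁴.
Web: 12 × 390, A = 4 680 mm², y = 215 mm, Ī = 59 319 000 mm⁴.
Top flange: 230 × 20, A = 4 600 mm², y = 420 mm, Ī = 153 333 mm⁴.
By symmetry the centroid is at mid-height, ȳ = 215 mm.
Transfer each piece to the centroidal x-axis using Ī + A·d² with d = y − 215:
  bottom flange: d = -205 mm → contributes +193 468 333 mm⁴
  web: d = 0 mm → contributes +59 319 000 mm⁴
  top flange: d = 205 mm → contributes +193 468 333 mm⁴
Total I = 446 255 667 mm⁴.
Extreme fibre distance c = 215 mm; S = I/c = 2 075 608 mm³.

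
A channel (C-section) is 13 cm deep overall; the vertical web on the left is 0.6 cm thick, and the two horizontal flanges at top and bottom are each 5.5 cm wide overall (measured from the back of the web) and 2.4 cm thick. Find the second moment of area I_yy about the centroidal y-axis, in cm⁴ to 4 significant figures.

Break the section into simple shapes (no overlaps), measuring from the bottom-left corner of the bounding box.
Web: 0.6 × 13, A = 7.8 cm², x = 0.3 cm, Ī = 0.234 cm⁴.
Top flange (beyond web): 4.9 × 2.4, A = 11.76 cm², x = 3.05 cm, Ī = 23.5298 cm⁴.
Bottom flange (beyond web): 4.9 × 2.4, A = 11.76 cm², x = 3.05 cm, Ī = 23.5298 cm⁴.
Centroid: x̄ = ΣA·x / ΣA = 2.36513 cm.
Transfer each piece to the centroidal y-axis using Ī + A·d² with d = x − 2.36513:
  web: d = -2.06513 cm → contributes +33.4993 cm⁴
  top flange (beyond web): d = 0.684866 cm → contributes +29.0457 cm⁴
  bottom flange (beyond web): d = 0.684866 cm → contributes +29.0457 cm⁴
Total I = 91.5907 cm⁴.

I_yy ≈ 91.59 cm⁴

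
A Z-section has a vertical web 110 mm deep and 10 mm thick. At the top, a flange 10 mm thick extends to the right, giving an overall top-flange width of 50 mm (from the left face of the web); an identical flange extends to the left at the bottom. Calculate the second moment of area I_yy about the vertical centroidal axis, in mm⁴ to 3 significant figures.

I_yy ≈ 6.16 × 10⁵ mm⁴

Split into non-overlapping primitives; take the origin at the lower-left of the bounding box.
Web: 10 × 110, A = 1 100 mm², x = 45 mm, Ī = 9166.7 mm⁴.
Top flange (beyond web): 40 × 10, A = 400 mm², x = 70 mm, Ī = 53 333 mm⁴.
Bottom flange (beyond web): 40 × 10, A = 400 mm², x = 20 mm, Ī = 53 333 mm⁴.
Centroid: x̄ = ΣA·x / ΣA = 45 mm.
Transfer each piece to the vertical centroidal axis using Ī + A·d² with d = x − 45:
  web: d = 0 mm → contributes +9166.7 mm⁴
  top flange (beyond web): d = 25 mm → contributes +303 333 mm⁴
  bottom flange (beyond web): d = -25 mm → contributes +303 333 mm⁴
Total I = 615 833 mm⁴.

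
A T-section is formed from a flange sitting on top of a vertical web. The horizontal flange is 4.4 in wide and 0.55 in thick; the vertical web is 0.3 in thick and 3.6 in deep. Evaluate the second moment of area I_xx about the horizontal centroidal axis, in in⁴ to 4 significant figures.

I_xx ≈ 4.443 in⁴

Treat the section as a set of non-overlapping primitives; coordinates are from the bounding-box lower-left.
Flange: 4.4 × 0.55, A = 2.42 in², y = 3.875 in, Ī = 0.0610042 in⁴.
Web: 0.3 × 3.6, A = 1.08 in², y = 1.8 in, Ī = 1.1664 in⁴.
Centroid: ȳ = ΣA·y / ΣA = 3.23471 in.
Transfer each piece to the horizontal centroidal axis using Ī + A·d² with d = y − 3.23471:
  flange: d = 0.640286 in → contributes +1.05312 in⁴
  web: d = -1.43471 in → contributes +3.38948 in⁴
Total I = 4.4426 in⁴.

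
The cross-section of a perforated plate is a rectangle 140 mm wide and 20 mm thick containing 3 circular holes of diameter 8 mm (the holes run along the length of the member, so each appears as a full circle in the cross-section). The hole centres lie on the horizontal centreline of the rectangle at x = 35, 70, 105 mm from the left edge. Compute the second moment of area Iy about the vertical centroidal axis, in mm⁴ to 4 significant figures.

Iy ≈ 4.450 × 10⁶ mm⁴

Break the section into simple shapes (no overlaps), measuring from the bottom-left corner of the bounding box.
Plate: 140 × 20, A = 2 800 mm², x = 70 mm, Ī = 4 573 333 mm⁴.
Hole 1 (subtracted): ⌀8, A = 50.2655 mm², x = 35 mm, Ī = 201.062 mm⁴.
Hole 2 (subtracted): ⌀8, A = 50.2655 mm², x = 70 mm, Ī = 201.062 mm⁴.
Hole 3 (subtracted): ⌀8, A = 50.2655 mm², x = 105 mm, Ī = 201.062 mm⁴.
By symmetry the centroid is at mid-width, x̄ = 70 mm.
Transfer each piece to the vertical centroidal axis using Ī + A·d² with d = x − 70:
  plate: d = 0 mm → contributes +4 573 333 mm⁴
  hole 1: d = -35 mm → contributes −61776.3 mm⁴
  hole 2: d = 0 mm → contributes −201.062 mm⁴
  hole 3: d = 35 mm → contributes −61776.3 mm⁴
Total I = 4 449 580 mm⁴.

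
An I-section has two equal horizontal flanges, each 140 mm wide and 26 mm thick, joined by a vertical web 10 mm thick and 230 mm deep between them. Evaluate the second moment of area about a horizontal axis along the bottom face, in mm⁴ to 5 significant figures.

Treat the section as a set of non-overlapping primitives; coordinates are from the bounding-box lower-left.
Bottom flange: 140 × 26, A = 3 640 mm², y = 13 mm, Ī = 205053.3 mm⁴.
Web: 10 × 230, A = 2 300 mm², y = 141 mm, Ī = 10 139 167 mm⁴.
Top flange: 140 × 26, A = 3 640 mm², y = 269 mm, Ī = 205053.3 mm⁴.
Transfer each piece to the base of the section using Ī + A·d² with d = y − 0:
  bottom flange: d = 13 mm → contributes +820213.3 mm⁴
  web: d = 141 mm → contributes +55 865 467 mm⁴
  top flange: d = 269 mm → contributes +263 599 093 mm⁴
Total I = 320 284 773 mm⁴.

I_base ≈ 3.2028 × 10⁸ mm⁴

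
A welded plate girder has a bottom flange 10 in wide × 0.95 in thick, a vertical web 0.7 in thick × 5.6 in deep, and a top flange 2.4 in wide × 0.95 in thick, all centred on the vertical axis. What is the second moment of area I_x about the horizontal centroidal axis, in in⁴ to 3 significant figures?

I_x ≈ 102 in⁴

Break the section into simple shapes (no overlaps), measuring from the bottom-left corner of the bounding box.
Bottom plate: 10 × 0.95, A = 9.5 in², y = 0.475 in, Ī = 0.71448 in⁴.
Web plate: 0.7 × 5.6, A = 3.92 in², y = 3.75 in, Ī = 10.244 in⁴.
Top plate: 2.4 × 0.95, A = 2.28 in², y = 7.025 in, Ī = 0.17148 in⁴.
Centroid: ȳ = ΣA·y / ΣA = 2.2439 in.
Transfer each piece to the horizontal centroidal axis using Ī + A·d² with d = y − 2.2439:
  bottom plate: d = -1.7689 in → contributes +30.441 in⁴
  web plate: d = 1.5061 in → contributes +19.136 in⁴
  top plate: d = 4.7811 in → contributes +52.289 in⁴
Total I = 101.87 in⁴.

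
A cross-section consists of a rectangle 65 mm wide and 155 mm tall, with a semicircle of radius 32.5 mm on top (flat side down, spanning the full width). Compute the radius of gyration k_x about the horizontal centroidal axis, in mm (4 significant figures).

k_x ≈ 52.36 mm

Treat the section as a set of non-overlapping primitives; coordinates are from the bounding-box lower-left.
Rectangular body: 65 × 155, A = 10 075 mm², y = 77.5 mm, Ī = 20 170 990 mm⁴.
Semicircular cap: semicircle r = 32.5, A = 1659.15 mm², y = 168.793 mm, Ī = 122 452 mm⁴.
Centroid: ȳ = ΣA·y / ΣA = 90.4085 mm.
Transfer each piece to the horizontal centroidal axis using Ī + A·d² with d = y − 90.4085:
  rectangular body: d = -12.9085 mm → contributes +21 849 769 mm⁴
  semicircular cap: d = 78.385 mm → contributes +10 316 630 mm⁴
Total I = 32 166 399 mm⁴.
Radius of gyration: k = √(I/A) = √(32 166 399 / 11734.2) = 52.3571 mm.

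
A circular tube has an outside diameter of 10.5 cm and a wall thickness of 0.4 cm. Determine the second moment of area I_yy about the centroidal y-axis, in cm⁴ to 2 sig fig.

I_yy ≈ 160 cm⁴

Split into non-overlapping primitives; take the origin at the lower-left of the bounding box.
Outer circle: ⌀10.5, A = 86.59 cm², x = 5.25 cm, Ī = 596.7 cm⁴.
Bore (subtracted): ⌀9.7, A = 73.9 cm², x = 5.25 cm, Ī = 434.6 cm⁴.
By symmetry the centroid is at mid-width, x̄ = 5.25 cm.
All pieces are centred on the centroidal y-axis, so I = ΣĪ (holes subtracted) = 162.1 cm⁴.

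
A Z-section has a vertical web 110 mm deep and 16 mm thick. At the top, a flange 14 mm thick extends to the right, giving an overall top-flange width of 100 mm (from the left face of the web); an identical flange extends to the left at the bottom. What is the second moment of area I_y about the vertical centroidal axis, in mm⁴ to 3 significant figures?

Treat the section as a set of non-overlapping primitives; coordinates are from the bounding-box lower-left.
Web: 16 × 110, A = 1 760 mm², x = 92 mm, Ī = 37 547 mm⁴.
Top flange (beyond web): 84 × 14, A = 1 176 mm², x = 142 mm, Ī = 691 488 mm⁴.
Bottom flange (beyond web): 84 × 14, A = 1 176 mm², x = 42 mm, Ī = 691 488 mm⁴.
Centroid: x̄ = ΣA·x / ΣA = 92 mm.
Transfer each piece to the vertical centroidal axis using Ī + A·d² with d = x − 92:
  web: d = 0 mm → contributes +37 547 mm⁴
  top flange (beyond web): d = 50 mm → contributes +3 631 488 mm⁴
  bottom flange (beyond web): d = -50 mm → contributes +3 631 488 mm⁴
Total I = 7 300 523 mm⁴.

I_y ≈ 7.30 × 10⁶ mm⁴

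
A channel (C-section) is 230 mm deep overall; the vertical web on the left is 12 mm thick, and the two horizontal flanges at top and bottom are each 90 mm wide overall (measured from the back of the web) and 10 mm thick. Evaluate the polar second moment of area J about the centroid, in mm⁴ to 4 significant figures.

Decompose the section into non-overlapping parts with the origin at the bottom-left of its bounding rectangle.
Web: 12 × 230, A = 2 760 mm², y = 115 mm, Ī = 12 167 000 mm⁴.
Top flange (beyond web): 78 × 10, A = 780 mm², y = 225 mm, Ī = 6 500 mm⁴.
Bottom flange (beyond web): 78 × 10, A = 780 mm², y = 5 mm, Ī = 6 500 mm⁴.
By symmetry the centroid is at mid-height, ȳ = 115 mm.
Transfer each piece to the centroidal x-axis using Ī + A·d² with d = y − 115:
  web: d = 0 mm → contributes +12 167 000 mm⁴
  top flange (beyond web): d = 110 mm → contributes +9 444 500 mm⁴
  bottom flange (beyond web): d = -110 mm → contributes +9 444 500 mm⁴
Total I = 31 056 000 mm⁴.
For the y-axis: x̄ = 22.25 mm.
Repeating about the centroidal y-axis gives I_y = 2 842 290 mm⁴.
Polar second moment: J = I_x + I_y = 33 898 290 mm⁴.

J ≈ 3.390 × 10⁷ mm⁴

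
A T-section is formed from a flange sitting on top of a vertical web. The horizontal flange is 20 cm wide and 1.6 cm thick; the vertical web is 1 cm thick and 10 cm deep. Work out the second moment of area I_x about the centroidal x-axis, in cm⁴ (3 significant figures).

I_x ≈ 346 cm⁴

Split into non-overlapping primitives; take the origin at the lower-left of the bounding box.
Flange: 20 × 1.6, A = 32 cm², y = 10.8 cm, Ī = 6.8267 cm⁴.
Web: 1 × 10, A = 10 cm², y = 5 cm, Ī = 83.333 cm⁴.
Centroid: ȳ = ΣA·y / ΣA = 9.419 cm.
Transfer each piece to the centroidal x-axis using Ī + A·d² with d = y − 9.419:
  flange: d = 1.381 cm → contributes +67.852 cm⁴
  web: d = -4.419 cm → contributes +278.61 cm⁴
Total I = 346.46 cm⁴.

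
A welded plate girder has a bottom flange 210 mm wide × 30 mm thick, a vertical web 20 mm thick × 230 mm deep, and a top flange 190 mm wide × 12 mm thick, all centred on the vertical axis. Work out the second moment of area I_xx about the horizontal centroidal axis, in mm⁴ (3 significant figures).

I_xx ≈ 1.38 × 10⁸ mm⁴

Split into non-overlapping primitives; take the origin at the lower-left of the bounding box.
Bottom plate: 210 × 30, A = 6 300 mm², y = 15 mm, Ī = 472 500 mm⁴.
Web plate: 20 × 230, A = 4 600 mm², y = 145 mm, Ī = 20 278 333 mm⁴.
Top plate: 190 × 12, A = 2 280 mm², y = 266 mm, Ī = 27 360 mm⁴.
Centroid: ȳ = ΣA·y / ΣA = 103.79 mm.
Transfer each piece to the horizontal centroidal axis using Ī + A·d² with d = y − 103.79:
  bottom plate: d = -88.792 mm → contributes +50 141 944 mm⁴
  web plate: d = 41.208 mm → contributes +28 089 549 mm⁴
  top plate: d = 162.21 mm → contributes +60 017 352 mm⁴
Total I = 138 248 844 mm⁴.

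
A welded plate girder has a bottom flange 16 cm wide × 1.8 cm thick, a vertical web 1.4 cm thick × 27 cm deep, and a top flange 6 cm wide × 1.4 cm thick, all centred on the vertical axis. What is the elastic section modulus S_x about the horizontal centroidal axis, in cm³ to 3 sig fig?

S_x ≈ 468 cm³

Treat the section as a set of non-overlapping primitives; coordinates are from the bounding-box lower-left.
Bottom plate: 16 × 1.8, A = 28.8 cm², y = 0.9 cm, Ī = 7.776 cm⁴.
Web plate: 1.4 × 27, A = 37.8 cm², y = 15.3 cm, Ī = 2296.4 cm⁴.
Top plate: 6 × 1.4, A = 8.4 cm², y = 29.5 cm, Ī = 1.372 cm⁴.
Centroid: ȳ = ΣA·y / ΣA = 11.361 cm.
Transfer each piece to the horizontal centroidal axis using Ī + A·d² with d = y − 11.361:
  bottom plate: d = -10.461 cm → contributes +3159.3 cm⁴
  web plate: d = 3.9392 cm → contributes +2882.9 cm⁴
  top plate: d = 18.139 cm → contributes +2765.2 cm⁴
Total I = 8807.4 cm⁴.
Extreme fibre distance c = 18.839 cm; S = I/c = 467.51 cm³.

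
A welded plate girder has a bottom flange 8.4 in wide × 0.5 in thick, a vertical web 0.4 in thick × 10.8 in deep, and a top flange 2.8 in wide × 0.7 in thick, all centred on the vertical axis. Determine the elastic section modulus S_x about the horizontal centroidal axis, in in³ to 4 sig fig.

Decompose the section into non-overlapping parts with the origin at the bottom-left of its bounding rectangle.
Bottom plate: 8.4 × 0.5, A = 4.2 in², y = 0.25 in, Ī = 0.0875 in⁴.
Web plate: 0.4 × 10.8, A = 4.32 in², y = 5.9 in, Ī = 41.9904 in⁴.
Top plate: 2.8 × 0.7, A = 1.96 in², y = 11.65 in, Ī = 0.0800333 in⁴.
Centroid: ȳ = ΣA·y / ΣA = 4.71107 in.
Transfer each piece to the horizontal centroidal axis using Ī + A·d² with d = y − 4.71107:
  bottom plate: d = -4.46107 in → contributes +83.6723 in⁴
  web plate: d = 1.18893 in → contributes +48.097 in⁴
  top plate: d = 6.93893 in → contributes +94.4516 in⁴
Total I = 226.221 in⁴.
Extreme fibre distance c = 7.28893 in; S = I/c = 31.0362 in³.

S_x ≈ 31.04 in³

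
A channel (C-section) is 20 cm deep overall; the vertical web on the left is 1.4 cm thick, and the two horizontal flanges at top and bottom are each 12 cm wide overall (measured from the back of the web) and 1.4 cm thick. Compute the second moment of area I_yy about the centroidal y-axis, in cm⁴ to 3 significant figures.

I_yy ≈ 801 cm⁴

Decompose the section into non-overlapping parts with the origin at the bottom-left of its bounding rectangle.
Web: 1.4 × 20, A = 28 cm², x = 0.7 cm, Ī = 4.5733 cm⁴.
Top flange (beyond web): 10.6 × 1.4, A = 14.84 cm², x = 6.7 cm, Ī = 138.95 cm⁴.
Bottom flange (beyond web): 10.6 × 1.4, A = 14.84 cm², x = 6.7 cm, Ī = 138.95 cm⁴.
Centroid: x̄ = ΣA·x / ΣA = 3.7874 cm.
Transfer each piece to the centroidal y-axis using Ī + A·d² with d = x − 3.7874:
  web: d = -3.0874 cm → contributes +271.47 cm⁴
  top flange (beyond web): d = 2.9126 cm → contributes +264.84 cm⁴
  bottom flange (beyond web): d = 2.9126 cm → contributes +264.84 cm⁴
Total I = 801.16 cm⁴.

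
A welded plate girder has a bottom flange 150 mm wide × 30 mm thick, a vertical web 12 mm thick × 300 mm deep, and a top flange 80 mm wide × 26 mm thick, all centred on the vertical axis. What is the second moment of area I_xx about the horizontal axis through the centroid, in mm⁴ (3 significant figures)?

Split into non-overlapping primitives; take the origin at the lower-left of the bounding box.
Bottom plate: 150 × 30, A = 4 500 mm², y = 15 mm, Ī = 337 500 mm⁴.
Web plate: 12 × 300, A = 3 600 mm², y = 180 mm, Ī = 27 000 000 mm⁴.
Top plate: 80 × 26, A = 2 080 mm², y = 343 mm, Ī = 117 173 mm⁴.
Centroid: ȳ = ΣA·y / ΣA = 140.37 mm.
Transfer each piece to the horizontal axis through the centroid using Ī + A·d² with d = y − 140.37:
  bottom plate: d = -125.37 mm → contributes +71 063 918 mm⁴
  web plate: d = 39.633 mm → contributes +32 654 678 mm⁴
  top plate: d = 202.63 mm → contributes +85 521 923 mm⁴
Total I = 189 240 519 mm⁴.

I_xx ≈ 1.89 × 10⁸ mm⁴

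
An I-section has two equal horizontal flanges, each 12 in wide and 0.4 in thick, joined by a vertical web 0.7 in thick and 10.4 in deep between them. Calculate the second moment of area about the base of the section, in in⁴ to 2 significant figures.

I_base ≈ 880 in⁴

Split into non-overlapping primitives; take the origin at the lower-left of the bounding box.
Bottom flange: 12 × 0.4, A = 4.8 in², y = 0.2 in, Ī = 0.064 in⁴.
Web: 0.7 × 10.4, A = 7.28 in², y = 5.6 in, Ī = 65.62 in⁴.
Top flange: 12 × 0.4, A = 4.8 in², y = 11 in, Ī = 0.064 in⁴.
Transfer each piece to the base of the section using Ī + A·d² with d = y − 0:
  bottom flange: d = 0.2 in → contributes +0.256 in⁴
  web: d = 5.6 in → contributes +293.9 in⁴
  top flange: d = 11 in → contributes +580.9 in⁴
Total I = 875 in⁴.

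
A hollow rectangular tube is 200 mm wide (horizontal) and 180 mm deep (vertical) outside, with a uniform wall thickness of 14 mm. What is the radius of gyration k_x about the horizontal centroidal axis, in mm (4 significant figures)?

Treat the section as a set of non-overlapping primitives; coordinates are from the bounding-box lower-left.
Outer rectangle: 200 × 180, A = 36 000 mm², y = 90 mm, Ī = 97 200 000 mm⁴.
Inner void (subtracted): 172 × 152, A = 26 144 mm², y = 90 mm, Ī = 50 335 915 mm⁴.
By symmetry the centroid is at mid-height, ȳ = 90 mm.
All pieces are centred on the horizontal centroidal axis, so I = ΣĪ (holes subtracted) = 46 864 085 mm⁴.
Radius of gyration: k = √(I/A) = √(46 864 085 / 9 856) = 68.9556 mm.

k_x ≈ 68.96 mm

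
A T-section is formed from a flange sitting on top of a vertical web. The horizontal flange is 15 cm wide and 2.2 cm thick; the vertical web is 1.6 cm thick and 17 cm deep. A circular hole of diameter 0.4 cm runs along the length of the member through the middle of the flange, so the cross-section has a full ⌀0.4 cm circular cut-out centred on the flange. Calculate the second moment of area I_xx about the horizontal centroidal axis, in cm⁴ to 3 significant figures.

Break the section into simple shapes (no overlaps), measuring from the bottom-left corner of the bounding box.
Flange: 15 × 2.2, A = 33 cm², y = 18.1 cm, Ī = 13.31 cm⁴.
Web: 1.6 × 17, A = 27.2 cm², y = 8.5 cm, Ī = 655.07 cm⁴.
Hole (subtracted): ⌀0.4, A = 0.12566 cm², y = 18.1 cm, Ī = 0.0012566 cm⁴.
Centroid: ȳ = ΣA·y / ΣA = 13.753 cm.
Transfer each piece to the horizontal centroidal axis using Ī + A·d² with d = y − 13.753:
  flange: d = 4.3466 cm → contributes +636.78 cm⁴
  web: d = -5.2534 cm → contributes +1405.7 cm⁴
  hole: d = 4.3466 cm → contributes −2.3754 cm⁴
Total I = 2040.1 cm⁴.

I_xx ≈ 2040 cm⁴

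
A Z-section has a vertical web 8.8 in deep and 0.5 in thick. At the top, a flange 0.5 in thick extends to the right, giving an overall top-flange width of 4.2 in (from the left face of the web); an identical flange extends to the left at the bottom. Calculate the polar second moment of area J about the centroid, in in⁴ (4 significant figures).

J ≈ 112.8 in⁴

Split into non-overlapping primitives; take the origin at the lower-left of the bounding box.
Web: 0.5 × 8.8, A = 4.4 in², y = 4.4 in, Ī = 28.3947 in⁴.
Top flange (beyond web): 3.7 × 0.5, A = 1.85 in², y = 8.55 in, Ī = 0.0385417 in⁴.
Bottom flange (beyond web): 3.7 × 0.5, A = 1.85 in², y = 0.25 in, Ī = 0.0385417 in⁴.
Centroid: ȳ = ΣA·y / ΣA = 4.4 in.
Transfer each piece to the centroidal x-axis using Ī + A·d² with d = y − 4.4:
  web: d = 0 in → contributes +28.3947 in⁴
  top flange (beyond web): d = 4.15 in → contributes +31.9002 in⁴
  bottom flange (beyond web): d = -4.15 in → contributes +31.9002 in⁴
Total I = 92.195 in⁴.
For the y-axis: x̄ = 3.95 in.
Repeating about the centroidal y-axis gives I_y = 20.6298 in⁴.
Polar second moment: J = I_x + I_y = 112.825 in⁴.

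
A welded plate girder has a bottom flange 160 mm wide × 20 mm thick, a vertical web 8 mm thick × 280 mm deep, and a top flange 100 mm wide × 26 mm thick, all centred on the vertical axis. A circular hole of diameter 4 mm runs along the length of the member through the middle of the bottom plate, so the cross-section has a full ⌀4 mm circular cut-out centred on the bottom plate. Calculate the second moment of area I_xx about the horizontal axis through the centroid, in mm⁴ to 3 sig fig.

I_xx ≈ 1.47 × 10⁸ mm⁴

Decompose the section into non-overlapping parts with the origin at the bottom-left of its bounding rectangle.
Bottom plate: 160 × 20, A = 3 200 mm², y = 10 mm, Ī = 106 667 mm⁴.
Web plate: 8 × 280, A = 2 240 mm², y = 160 mm, Ī = 14 634 667 mm⁴.
Top plate: 100 × 26, A = 2 600 mm², y = 313 mm, Ī = 146 467 mm⁴.
Hole (subtracted): ⌀4, A = 12.566 mm², y = 10 mm, Ī = 12.566 mm⁴.
Centroid: ȳ = ΣA·y / ΣA = 149.99 mm.
Transfer each piece to the horizontal axis through the centroid using Ī + A·d² with d = y − 149.99:
  bottom plate: d = -139.99 mm → contributes +62 822 123 mm⁴
  web plate: d = 10.005 mm → contributes +14 858 894 mm⁴
  top plate: d = 163.01 mm → contributes +69 230 165 mm⁴
  hole: d = -139.99 mm → contributes −246 296 mm⁴
Total I = 146 664 886 mm⁴.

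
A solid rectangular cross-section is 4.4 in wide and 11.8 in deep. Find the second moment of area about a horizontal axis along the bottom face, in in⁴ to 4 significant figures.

The section: 4.4 × 11.8, A = 51.92 in², y = 5.9 in, Ī = 602.445 in⁴.
Transfer it to the bottom edge using Ī + A·d² with d = y − 0:
  the section: d = 5.9 in → contributes +2409.78 in⁴
Total I = 2409.78 in⁴.

I_base ≈ 2410 in⁴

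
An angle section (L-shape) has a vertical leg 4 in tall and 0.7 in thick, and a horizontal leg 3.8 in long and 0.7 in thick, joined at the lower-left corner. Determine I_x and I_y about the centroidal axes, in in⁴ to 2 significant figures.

Break the section into simple shapes (no overlaps), measuring from the bottom-left corner of the bounding box.
Vertical leg: 0.7 × 4, A = 2.8 in², y = 2 in, Ī = 3.733 in⁴.
Horizontal leg (remainder): 3.1 × 0.7, A = 2.17 in², y = 0.35 in, Ī = 0.08861 in⁴.
Centroid: ȳ = ΣA·y / ΣA = 1.28 in.
Transfer each piece to the centroidal x-axis using Ī + A·d² with d = y − 1.28:
  vertical leg: d = 0.7204 in → contributes +5.187 in⁴
  horizontal leg (remainder): d = -0.9296 in → contributes +1.964 in⁴
Total I = 7.15 in⁴.
For the y-axis: x̄ = 1.18 in.
Repeating about the centroidal y-axis gives I_y = 6.265 in⁴.

I_x ≈ 7.2 in⁴, I_y ≈ 6.3 in⁴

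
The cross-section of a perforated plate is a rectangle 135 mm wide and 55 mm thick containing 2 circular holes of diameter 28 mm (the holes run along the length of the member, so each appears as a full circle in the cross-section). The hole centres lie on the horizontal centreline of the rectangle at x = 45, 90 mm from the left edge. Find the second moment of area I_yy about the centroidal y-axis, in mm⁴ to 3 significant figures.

Treat the section as a set of non-overlapping primitives; coordinates are from the bounding-box lower-left.
Plate: 135 × 55, A = 7 425 mm², x = 67.5 mm, Ī = 11 276 719 mm⁴.
Hole 1 (subtracted): ⌀28, A = 615.75 mm², x = 45 mm, Ī = 30 172 mm⁴.
Hole 2 (subtracted): ⌀28, A = 615.75 mm², x = 90 mm, Ī = 30 172 mm⁴.
By symmetry the centroid is at mid-width, x̄ = 67.5 mm.
Transfer each piece to the centroidal y-axis using Ī + A·d² with d = x − 67.5:
  plate: d = 0 mm → contributes +11 276 719 mm⁴
  hole 1: d = -22.5 mm → contributes −341 896 mm⁴
  hole 2: d = 22.5 mm → contributes −341 896 mm⁴
Total I = 10 592 926 mm⁴.

I_yy ≈ 1.06 × 10⁷ mm⁴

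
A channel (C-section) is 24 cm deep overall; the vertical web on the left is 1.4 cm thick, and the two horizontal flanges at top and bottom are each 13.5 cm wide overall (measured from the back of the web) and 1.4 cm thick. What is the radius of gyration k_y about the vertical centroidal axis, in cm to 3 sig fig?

Decompose the section into non-overlapping parts with the origin at the bottom-left of its bounding rectangle.
Web: 1.4 × 24, A = 33.6 cm², x = 0.7 cm, Ī = 5.488 cm⁴.
Top flange (beyond web): 12.1 × 1.4, A = 16.94 cm², x = 7.45 cm, Ī = 206.68 cm⁴.
Bottom flange (beyond web): 12.1 × 1.4, A = 16.94 cm², x = 7.45 cm, Ī = 206.68 cm⁴.
Centroid: x̄ = ΣA·x / ΣA = 4.089 cm.
Transfer each piece to the vertical centroidal axis using Ī + A·d² with d = x − 4.089:
  web: d = -3.389 cm → contributes +391.4 cm⁴
  top flange (beyond web): d = 3.361 cm → contributes +398.04 cm⁴
  bottom flange (beyond web): d = 3.361 cm → contributes +398.04 cm⁴
Total I = 1187.5 cm⁴.
Radius of gyration: k = √(I/A) = √(1187.5 / 67.48) = 4.1949 cm.

k_y ≈ 4.19 cm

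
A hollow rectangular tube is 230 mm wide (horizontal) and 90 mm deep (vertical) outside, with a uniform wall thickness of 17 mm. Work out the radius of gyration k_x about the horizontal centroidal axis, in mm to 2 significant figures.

Treat the section as a set of non-overlapping primitives; coordinates are from the bounding-box lower-left.
Outer rectangle: 230 × 90, A = 20 700 mm², y = 45 mm, Ī = 13 972 500 mm⁴.
Inner void (subtracted): 196 × 56, A = 10 976 mm², y = 45 mm, Ī = 2 868 395 mm⁴.
By symmetry the centroid is at mid-height, ȳ = 45 mm.
All pieces are centred on the horizontal centroidal axis, so I = ΣĪ (holes subtracted) = 11 104 105 mm⁴.
Radius of gyration: k = √(I/A) = √(11 104 105 / 9 724) = 33.79 mm.

k_x ≈ 34 mm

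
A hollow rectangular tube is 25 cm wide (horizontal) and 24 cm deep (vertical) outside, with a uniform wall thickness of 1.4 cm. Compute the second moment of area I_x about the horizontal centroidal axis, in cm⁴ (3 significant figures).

I_x ≈ 1.12 × 10⁴ cm⁴

Treat the section as a set of non-overlapping primitives; coordinates are from the bounding-box lower-left.
Outer rectangle: 25 × 24, A = 600 cm², y = 12 cm, Ī = 28 800 cm⁴.
Inner void (subtracted): 22.2 × 21.2, A = 470.64 cm², y = 12 cm, Ī = 17 627 cm⁴.
By symmetry the centroid is at mid-height, ȳ = 12 cm.
All pieces are centred on the horizontal centroidal axis, so I = ΣĪ (holes subtracted) = 11 173 cm⁴.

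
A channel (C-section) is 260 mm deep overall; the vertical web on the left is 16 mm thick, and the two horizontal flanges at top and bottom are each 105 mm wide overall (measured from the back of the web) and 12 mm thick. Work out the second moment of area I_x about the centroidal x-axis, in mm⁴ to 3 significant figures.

Decompose the section into non-overlapping parts with the origin at the bottom-left of its bounding rectangle.
Web: 16 × 260, A = 4 160 mm², y = 130 mm, Ī = 23 434 667 mm⁴.
Top flange (beyond web): 89 × 12, A = 1 068 mm², y = 254 mm, Ī = 12 816 mm⁴.
Bottom flange (beyond web): 89 × 12, A = 1 068 mm², y = 6 mm, Ī = 12 816 mm⁴.
By symmetry the centroid is at mid-height, ȳ = 130 mm.
Transfer each piece to the centroidal x-axis using Ī + A·d² with d = y − 130:
  web: d = 0 mm → contributes +23 434 667 mm⁴
  top flange (beyond web): d = 124 mm → contributes +16 434 384 mm⁴
  bottom flange (beyond web): d = -124 mm → contributes +16 434 384 mm⁴
Total I = 56 303 435 mm⁴.

I_x ≈ 5.63 × 10⁷ mm⁴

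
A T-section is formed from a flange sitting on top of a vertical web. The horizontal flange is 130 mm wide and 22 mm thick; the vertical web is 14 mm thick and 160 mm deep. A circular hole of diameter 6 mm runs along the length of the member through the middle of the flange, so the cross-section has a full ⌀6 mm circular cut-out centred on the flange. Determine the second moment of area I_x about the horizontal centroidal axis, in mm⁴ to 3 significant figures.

Break the section into simple shapes (no overlaps), measuring from the bottom-left corner of the bounding box.
Flange: 130 × 22, A = 2 860 mm², y = 171 mm, Ī = 115 353 mm⁴.
Web: 14 × 160, A = 2 240 mm², y = 80 mm, Ī = 4 778 667 mm⁴.
Hole (subtracted): ⌀6, A = 28.274 mm², y = 171 mm, Ī = 63.617 mm⁴.
Centroid: ȳ = ΣA·y / ΣA = 130.81 mm.
Transfer each piece to the horizontal centroidal axis using Ī + A·d² with d = y − 130.81:
  flange: d = 40.191 mm → contributes +4 735 262 mm⁴
  web: d = -50.809 mm → contributes +10 561 247 mm⁴
  hole: d = 40.191 mm → contributes −45 737 mm⁴
Total I = 15 250 772 mm⁴.

I_x ≈ 1.53 × 10⁷ mm⁴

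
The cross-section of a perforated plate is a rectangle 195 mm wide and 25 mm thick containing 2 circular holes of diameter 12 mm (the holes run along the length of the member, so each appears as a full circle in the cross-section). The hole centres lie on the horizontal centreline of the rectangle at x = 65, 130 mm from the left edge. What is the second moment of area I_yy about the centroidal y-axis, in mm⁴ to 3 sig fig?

I_yy ≈ 1.52 × 10⁷ mm⁴

Treat the section as a set of non-overlapping primitives; coordinates are from the bounding-box lower-left.
Plate: 195 × 25, A = 4 875 mm², x = 97.5 mm, Ī = 15 447 656 mm⁴.
Hole 1 (subtracted): ⌀12, A = 113.1 mm², x = 65 mm, Ī = 1017.9 mm⁴.
Hole 2 (subtracted): ⌀12, A = 113.1 mm², x = 130 mm, Ī = 1017.9 mm⁴.
By symmetry the centroid is at mid-width, x̄ = 97.5 mm.
Transfer each piece to the centroidal y-axis using Ī + A·d² with d = x − 97.5:
  plate: d = 0 mm → contributes +15 447 656 mm⁴
  hole 1: d = -32.5 mm → contributes −120 477 mm⁴
  hole 2: d = 32.5 mm → contributes −120 477 mm⁴
Total I = 15 206 702 mm⁴.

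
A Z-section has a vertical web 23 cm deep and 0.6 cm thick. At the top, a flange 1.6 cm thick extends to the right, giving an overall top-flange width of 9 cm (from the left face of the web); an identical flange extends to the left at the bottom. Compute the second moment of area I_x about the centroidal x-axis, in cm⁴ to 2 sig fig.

Split into non-overlapping primitives; take the origin at the lower-left of the bounding box.
Web: 0.6 × 23, A = 13.8 cm², y = 11.5 cm, Ī = 608.4 cm⁴.
Top flange (beyond web): 8.4 × 1.6, A = 13.44 cm², y = 22.2 cm, Ī = 2.867 cm⁴.
Bottom flange (beyond web): 8.4 × 1.6, A = 13.44 cm², y = 0.8 cm, Ī = 2.867 cm⁴.
Centroid: ȳ = ΣA·y / ΣA = 11.5 cm.
Transfer each piece to the centroidal x-axis using Ī + A·d² with d = y − 11.5:
  web: d = 0 cm → contributes +608.4 cm⁴
  top flange (beyond web): d = 10.7 cm → contributes +1 542 cm⁴
  bottom flange (beyond web): d = -10.7 cm → contributes +1 542 cm⁴
Total I = 3 692 cm⁴.

I_x ≈ 3700 cm⁴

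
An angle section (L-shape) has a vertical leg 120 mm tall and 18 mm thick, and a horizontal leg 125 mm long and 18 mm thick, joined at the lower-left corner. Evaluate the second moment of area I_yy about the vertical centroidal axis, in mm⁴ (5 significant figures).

Decompose the section into non-overlapping parts with the origin at the bottom-left of its bounding rectangle.
Vertical leg: 18 × 120, A = 2 160 mm², x = 9 mm, Ī = 58 320 mm⁴.
Horizontal leg (remainder): 107 × 18, A = 1 926 mm², x = 71.5 mm, Ī = 1 837 565 mm⁴.
Centroid: x̄ = ΣA·x / ΣA = 38.46035 mm.
Transfer each piece to the vertical centroidal axis using Ī + A·d² with d = x − 38.46035:
  vertical leg: d = -29.46035 mm → contributes +1 933 011 mm⁴
  horizontal leg (remainder): d = 33.03965 mm → contributes +3 940 021 mm⁴
Total I = 5 873 032 mm⁴.

I_yy ≈ 5.8730 × 10⁶ mm⁴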